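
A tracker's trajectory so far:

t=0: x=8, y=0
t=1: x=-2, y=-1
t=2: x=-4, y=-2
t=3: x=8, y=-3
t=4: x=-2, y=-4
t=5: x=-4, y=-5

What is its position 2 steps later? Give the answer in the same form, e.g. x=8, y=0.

x=-2, y=-7

X: cycles through 8, -2, -4 every 3 steps. Step 7 lands at position 1 of the cycle → -2.
Y: linear, -1 per step → -7 at step 7.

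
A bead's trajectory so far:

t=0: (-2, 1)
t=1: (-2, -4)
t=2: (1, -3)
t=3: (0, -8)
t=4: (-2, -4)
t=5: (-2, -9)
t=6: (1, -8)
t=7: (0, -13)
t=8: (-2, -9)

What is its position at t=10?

(1, -13)

Differencing gives (+0, -5), (+3, +1), (-1, -5), (-2, +4), (+0, -5), (+3, +1), (-1, -5), (-2, +4). This is the pattern (+0, -5), (+3, +1), (-1, -5), (-2, +4) repeated.
step 9: apply (+0, -5) → (-2, -14)
step 10: apply (+3, +1) → (1, -13)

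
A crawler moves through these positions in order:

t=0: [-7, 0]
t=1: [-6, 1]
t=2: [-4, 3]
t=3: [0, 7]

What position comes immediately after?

[8, 15]

Step-to-step displacements: [+1, +1], [+2, +2], [+4, +4]; each is 2× the previous.
step 4: [0, 7] + [+8, +8] → [8, 15]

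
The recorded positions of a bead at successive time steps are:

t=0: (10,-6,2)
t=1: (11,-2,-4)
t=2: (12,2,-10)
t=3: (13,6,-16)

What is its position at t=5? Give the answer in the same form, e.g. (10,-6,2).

Constant displacement of (+1,+4,-6) per step.
step 4: (13,6,-16) + (+1,+4,-6) → (14,10,-22)
step 5: (14,10,-22) + (+1,+4,-6) → (15,14,-28)

(15,14,-28)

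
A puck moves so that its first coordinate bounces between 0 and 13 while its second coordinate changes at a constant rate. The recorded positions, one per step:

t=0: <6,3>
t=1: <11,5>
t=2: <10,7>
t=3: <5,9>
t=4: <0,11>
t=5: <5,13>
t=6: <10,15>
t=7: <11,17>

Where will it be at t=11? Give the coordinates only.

<9,25>

The first coordinate travels 5 per step and bounces off the walls at 0 and 13.
  step 8: 11 → 6
  step 9: 6 → 1
  step 10: 1 → 4
  step 11: 4 → 9
The second coordinate changes by +2 each step: at step 11 it is 25.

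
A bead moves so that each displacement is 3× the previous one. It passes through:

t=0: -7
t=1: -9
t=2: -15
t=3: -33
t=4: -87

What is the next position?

-249

The jumps are -2, -6, -18, -54 — a geometric progression with ratio 3.
step 5: -87 − 162 → -249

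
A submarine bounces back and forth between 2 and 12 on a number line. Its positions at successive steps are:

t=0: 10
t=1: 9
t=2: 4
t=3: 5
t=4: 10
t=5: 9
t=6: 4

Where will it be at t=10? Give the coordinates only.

4

The value travels 5 per step and bounces off the walls at 2 and 12.
  step 7: 4 → 5
  step 8: 5 → 10
  step 9: 10 → 9
  step 10: 9 → 4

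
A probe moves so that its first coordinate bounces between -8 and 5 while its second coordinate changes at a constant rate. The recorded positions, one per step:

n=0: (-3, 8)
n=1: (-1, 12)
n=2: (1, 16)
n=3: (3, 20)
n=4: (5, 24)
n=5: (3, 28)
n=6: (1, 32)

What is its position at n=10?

The first coordinate reflects between -8 and 5, moving 2 per step.
  step 7: 1 → -1
  step 8: -1 → -3
  step 9: -3 → -5
  step 10: -5 → -7
The second coordinate changes by +4 each step: at step 10 it is 48.

(-7, 48)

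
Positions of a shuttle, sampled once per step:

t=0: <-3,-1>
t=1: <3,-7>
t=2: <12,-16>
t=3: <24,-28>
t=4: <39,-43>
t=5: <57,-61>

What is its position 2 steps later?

<102,-106>

Taking differences between consecutive positions: <+6,-6>, <+9,-9>, <+12,-12>, <+15,-15>, <+18,-18>. These grow by <+3,-3> each step.
step 6: <57,-61> + <+21,-21> → <78,-82>
step 7: <78,-82> + <+24,-24> → <102,-106>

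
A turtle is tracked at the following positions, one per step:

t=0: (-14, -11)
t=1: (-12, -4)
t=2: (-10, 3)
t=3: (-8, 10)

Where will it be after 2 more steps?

Each step adds (+2, +7) to the position.
step 4: (-8, 10) + (+2, +7) → (-6, 17)
step 5: (-6, 17) + (+2, +7) → (-4, 24)

(-4, 24)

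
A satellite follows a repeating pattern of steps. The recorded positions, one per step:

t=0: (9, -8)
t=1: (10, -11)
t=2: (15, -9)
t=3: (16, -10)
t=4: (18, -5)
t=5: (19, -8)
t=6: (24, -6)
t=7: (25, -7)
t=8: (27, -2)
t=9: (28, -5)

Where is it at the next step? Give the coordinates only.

Differencing gives (+1, -3), (+5, +2), (+1, -1), (+2, +5), (+1, -3), (+5, +2), (+1, -1), (+2, +5), (+1, -3). This is the pattern (+1, -3), (+5, +2), (+1, -1), (+2, +5) repeated.
step 10: apply (+5, +2) → (33, -3)

(33, -3)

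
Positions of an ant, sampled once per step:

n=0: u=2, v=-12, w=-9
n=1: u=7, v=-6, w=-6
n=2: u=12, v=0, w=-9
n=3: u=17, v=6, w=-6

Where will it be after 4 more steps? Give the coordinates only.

U: linear, +5 per step → 37 at step 7.
V: linear, +6 per step → 30 at step 7.
W: cycles through -9, -6 every 2 steps. Step 7 lands at position 1 of the cycle → -6.

u=37, v=30, w=-6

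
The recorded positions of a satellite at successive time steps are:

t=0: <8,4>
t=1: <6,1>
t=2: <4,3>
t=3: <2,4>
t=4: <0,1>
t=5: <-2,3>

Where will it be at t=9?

First: linear, -2 per step → -10 at step 9.
Second: cycles through 4, 1, 3 every 3 steps. Step 9 lands at position 0 of the cycle → 4.

<-10,4>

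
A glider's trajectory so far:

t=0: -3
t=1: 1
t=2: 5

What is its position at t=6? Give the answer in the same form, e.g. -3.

21

The position changes by +4 every step.
step 3: 5 + 4 → 9
step 4: 9 + 4 → 13
step 5: 13 + 4 → 17
step 6: 17 + 4 → 21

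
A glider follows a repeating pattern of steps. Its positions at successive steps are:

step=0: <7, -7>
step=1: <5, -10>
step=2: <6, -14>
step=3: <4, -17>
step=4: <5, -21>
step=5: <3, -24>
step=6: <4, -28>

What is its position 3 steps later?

Differencing gives <-2, -3>, <+1, -4>, <-2, -3>, <+1, -4>, <-2, -3>, <+1, -4>. This is the pattern <-2, -3>, <+1, -4> repeated.
step 7: apply <-2, -3> → <2, -31>
step 8: apply <+1, -4> → <3, -35>
step 9: apply <-2, -3> → <1, -38>

<1, -38>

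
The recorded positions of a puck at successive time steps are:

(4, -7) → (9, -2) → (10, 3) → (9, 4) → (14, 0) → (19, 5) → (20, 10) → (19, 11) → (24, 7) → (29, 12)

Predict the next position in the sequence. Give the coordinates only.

The moves between consecutive positions are (+5, +5), (+1, +5), (-1, +1), (+5, -4), (+5, +5), (+1, +5), (-1, +1), (+5, -4), (+5, +5); they repeat the 4-cycle [(+5, +5), (+1, +5), (-1, +1), (+5, -4)].
step 10: apply (+1, +5) → (30, 17)

(30, 17)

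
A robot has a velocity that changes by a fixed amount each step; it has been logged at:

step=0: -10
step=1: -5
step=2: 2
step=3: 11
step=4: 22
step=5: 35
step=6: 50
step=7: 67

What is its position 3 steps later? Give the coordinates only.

130

Successive displacements: +5, +7, +9, +11, +13, +15, +17 — each changes by +2.
step 8: 67 + 19 → 86
step 9: 86 + 21 → 107
step 10: 107 + 23 → 130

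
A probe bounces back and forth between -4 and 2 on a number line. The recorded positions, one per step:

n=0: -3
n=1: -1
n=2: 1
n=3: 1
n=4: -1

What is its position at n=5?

-3

The value travels 2 per step and bounces off the walls at -4 and 2.
  step 5: -1 → -3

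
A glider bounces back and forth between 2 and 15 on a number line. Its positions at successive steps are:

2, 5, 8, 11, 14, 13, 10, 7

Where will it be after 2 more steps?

3

The value travels 3 per step and bounces off the walls at 2 and 15.
  step 8: 7 → 4
  step 9: 4 → 3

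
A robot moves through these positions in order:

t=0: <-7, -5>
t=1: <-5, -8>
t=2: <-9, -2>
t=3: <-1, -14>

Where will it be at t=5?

<15, -38>

The jumps are <+2, -3>, <-4, +6>, <+8, -12> — a geometric progression with ratio -2.
step 4: <-1, -14> + <-16, +24> → <-17, 10>
step 5: <-17, 10> + <+32, -48> → <15, -38>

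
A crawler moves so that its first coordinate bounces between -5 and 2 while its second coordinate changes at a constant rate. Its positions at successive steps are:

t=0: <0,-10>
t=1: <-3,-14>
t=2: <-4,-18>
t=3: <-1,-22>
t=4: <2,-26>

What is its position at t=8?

<0,-42>

The first coordinate reflects between -5 and 2, moving 3 per step.
  step 5: 2 → -1
  step 6: -1 → -4
  step 7: -4 → -3
  step 8: -3 → 0
The second coordinate changes by -4 each step: at step 8 it is -42.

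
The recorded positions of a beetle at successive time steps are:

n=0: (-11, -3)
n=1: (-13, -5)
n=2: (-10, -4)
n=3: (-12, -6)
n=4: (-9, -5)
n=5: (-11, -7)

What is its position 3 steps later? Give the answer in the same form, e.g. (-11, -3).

(-7, -7)

The moves between consecutive positions are (-2, -2), (+3, +1), (-2, -2), (+3, +1), (-2, -2); they repeat the 2-cycle [(-2, -2), (+3, +1)].
step 6: apply (+3, +1) → (-8, -6)
step 7: apply (-2, -2) → (-10, -8)
step 8: apply (+3, +1) → (-7, -7)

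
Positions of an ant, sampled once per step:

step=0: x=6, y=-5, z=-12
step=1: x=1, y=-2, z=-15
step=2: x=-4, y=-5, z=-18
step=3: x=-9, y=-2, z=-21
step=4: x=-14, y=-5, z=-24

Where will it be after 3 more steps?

The x coordinate changes by -5 each step, so at step 7 it is 6 + 7·(-5) = -29.
The y coordinate repeats the cycle [-5, -2] with period 2; step 7 mod 2 = 1, giving -2.
The z coordinate changes by -3 each step, so at step 7 it is -12 + 7·(-3) = -33.

x=-29, y=-2, z=-33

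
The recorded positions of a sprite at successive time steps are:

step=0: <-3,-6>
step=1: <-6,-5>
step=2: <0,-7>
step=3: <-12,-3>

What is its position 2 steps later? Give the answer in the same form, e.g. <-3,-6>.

<-36,5>

The jumps are <-3,+1>, <+6,-2>, <-12,+4> — a geometric progression with ratio -2.
step 4: <-12,-3> + <+24,-8> → <12,-11>
step 5: <12,-11> + <-48,+16> → <-36,5>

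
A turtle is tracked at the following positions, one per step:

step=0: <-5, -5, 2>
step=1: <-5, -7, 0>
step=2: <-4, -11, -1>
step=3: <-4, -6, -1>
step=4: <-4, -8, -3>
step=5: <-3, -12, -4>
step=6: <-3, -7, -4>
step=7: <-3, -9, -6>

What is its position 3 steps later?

<-2, -10, -9>

Differencing gives <+0, -2, -2>, <+1, -4, -1>, <+0, +5, +0>, <+0, -2, -2>, <+1, -4, -1>, <+0, +5, +0>, <+0, -2, -2>. This is the pattern <+0, -2, -2>, <+1, -4, -1>, <+0, +5, +0> repeated.
step 8: apply <+1, -4, -1> → <-2, -13, -7>
step 9: apply <+0, +5, +0> → <-2, -8, -7>
step 10: apply <+0, -2, -2> → <-2, -10, -9>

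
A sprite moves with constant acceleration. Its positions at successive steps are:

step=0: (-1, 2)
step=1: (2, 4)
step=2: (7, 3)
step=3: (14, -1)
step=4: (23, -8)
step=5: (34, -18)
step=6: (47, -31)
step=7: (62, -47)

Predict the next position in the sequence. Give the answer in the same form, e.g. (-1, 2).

First differences are (+3, +2), (+5, -1), (+7, -4), (+9, -7), (+11, -10), (+13, -13), (+15, -16); their common second difference is (+2, -3) (constant acceleration).
step 8: (62, -47) + (+17, -19) → (79, -66)

(79, -66)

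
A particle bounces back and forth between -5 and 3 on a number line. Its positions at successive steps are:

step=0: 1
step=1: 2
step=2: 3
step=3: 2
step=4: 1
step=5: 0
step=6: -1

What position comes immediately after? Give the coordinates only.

-2

The value travels 1 per step and bounces off the walls at -5 and 3.
  step 7: -1 → -2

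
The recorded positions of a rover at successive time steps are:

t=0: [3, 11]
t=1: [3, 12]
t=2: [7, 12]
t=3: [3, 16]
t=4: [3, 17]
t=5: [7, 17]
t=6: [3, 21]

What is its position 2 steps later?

[7, 22]

Differencing gives [+0, +1], [+4, +0], [-4, +4], [+0, +1], [+4, +0], [-4, +4]. This is the pattern [+0, +1], [+4, +0], [-4, +4] repeated.
step 7: apply [+0, +1] → [3, 22]
step 8: apply [+4, +0] → [7, 22]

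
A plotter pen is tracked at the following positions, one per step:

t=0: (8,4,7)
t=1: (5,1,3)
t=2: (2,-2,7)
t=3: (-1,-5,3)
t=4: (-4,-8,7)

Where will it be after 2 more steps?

(-10,-14,7)

First: linear, -3 per step → -10 at step 6.
Second: linear, -3 per step → -14 at step 6.
Third: cycles through 7, 3 every 2 steps. Step 6 lands at position 0 of the cycle → 7.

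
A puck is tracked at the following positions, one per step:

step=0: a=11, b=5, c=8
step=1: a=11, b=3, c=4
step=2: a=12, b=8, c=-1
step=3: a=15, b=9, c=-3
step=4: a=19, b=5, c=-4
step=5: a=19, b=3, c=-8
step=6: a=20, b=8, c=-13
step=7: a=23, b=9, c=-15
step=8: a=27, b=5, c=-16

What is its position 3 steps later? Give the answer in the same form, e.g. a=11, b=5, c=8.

Differencing gives (+0, -2, -4), (+1, +5, -5), (+3, +1, -2), (+4, -4, -1), (+0, -2, -4), (+1, +5, -5), (+3, +1, -2), (+4, -4, -1). This is the pattern (+0, -2, -4), (+1, +5, -5), (+3, +1, -2), (+4, -4, -1) repeated.
step 9: apply (+0, -2, -4) → a=27, b=3, c=-20
step 10: apply (+1, +5, -5) → a=28, b=8, c=-25
step 11: apply (+3, +1, -2) → a=31, b=9, c=-27

a=31, b=9, c=-27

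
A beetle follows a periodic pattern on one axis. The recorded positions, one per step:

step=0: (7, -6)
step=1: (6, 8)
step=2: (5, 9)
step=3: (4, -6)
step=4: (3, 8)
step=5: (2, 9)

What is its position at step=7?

(0, 8)

The first coordinate changes by -1 each step, so at step 7 it is 7 + 7·(-1) = 0.
The second coordinate repeats the cycle [-6, 8, 9] with period 3; step 7 mod 3 = 1, giving 8.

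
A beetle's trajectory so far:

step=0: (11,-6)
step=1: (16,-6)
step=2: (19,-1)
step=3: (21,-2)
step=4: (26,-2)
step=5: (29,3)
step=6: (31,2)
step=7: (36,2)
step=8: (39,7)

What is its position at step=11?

The moves between consecutive positions are (+5,+0), (+3,+5), (+2,-1), (+5,+0), (+3,+5), (+2,-1), (+5,+0), (+3,+5); they repeat the 3-cycle [(+5,+0), (+3,+5), (+2,-1)].
step 9: apply (+2,-1) → (41,6)
step 10: apply (+5,+0) → (46,6)
step 11: apply (+3,+5) → (49,11)

(49,11)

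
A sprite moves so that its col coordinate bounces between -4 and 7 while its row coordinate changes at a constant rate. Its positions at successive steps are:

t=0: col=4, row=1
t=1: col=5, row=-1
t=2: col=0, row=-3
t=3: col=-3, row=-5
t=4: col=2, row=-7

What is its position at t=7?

col=-3, row=-13

The col coordinate travels 5 per step and bounces off the walls at -4 and 7.
  step 5: 2 → 7
  step 6: 7 → 2
  step 7: 2 → -3
The row coordinate changes by -2 each step: at step 7 it is -13.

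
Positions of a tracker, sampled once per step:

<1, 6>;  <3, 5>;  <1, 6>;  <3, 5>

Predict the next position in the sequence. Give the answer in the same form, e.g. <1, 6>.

Consecutive displacements <+2, -1>, <-2, +1>, <+2, -1> scale by a factor of -1 each step.
step 4: <3, 5> + <-2, +1> → <1, 6>

<1, 6>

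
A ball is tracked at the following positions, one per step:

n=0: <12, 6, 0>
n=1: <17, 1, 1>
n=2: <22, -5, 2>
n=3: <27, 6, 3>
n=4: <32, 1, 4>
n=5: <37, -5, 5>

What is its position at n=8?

The first coordinate changes by +5 each step, so at step 8 it is 12 + 8·(5) = 52.
The second coordinate repeats the cycle [6, 1, -5] with period 3; step 8 mod 3 = 2, giving -5.
The third coordinate changes by +1 each step, so at step 8 it is 0 + 8·(1) = 8.

<52, -5, 8>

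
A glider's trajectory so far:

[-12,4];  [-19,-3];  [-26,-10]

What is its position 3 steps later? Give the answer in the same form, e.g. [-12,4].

The position changes by [-7,-7] every step.
step 3: [-26,-10] + [-7,-7] → [-33,-17]
step 4: [-33,-17] + [-7,-7] → [-40,-24]
step 5: [-40,-24] + [-7,-7] → [-47,-31]

[-47,-31]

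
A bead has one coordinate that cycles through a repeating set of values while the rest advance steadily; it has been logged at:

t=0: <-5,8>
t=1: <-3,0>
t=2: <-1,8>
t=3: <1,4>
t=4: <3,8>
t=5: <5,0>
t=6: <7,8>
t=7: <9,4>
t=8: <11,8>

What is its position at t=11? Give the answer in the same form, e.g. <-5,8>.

<17,4>

First: linear, +2 per step → 17 at step 11.
Second: cycles through 8, 0, 8, 4 every 4 steps. Step 11 lands at position 3 of the cycle → 4.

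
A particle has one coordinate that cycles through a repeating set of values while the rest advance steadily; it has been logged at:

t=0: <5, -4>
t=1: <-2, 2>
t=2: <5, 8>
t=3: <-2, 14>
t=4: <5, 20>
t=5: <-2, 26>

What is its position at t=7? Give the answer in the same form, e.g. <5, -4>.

<-2, 38>

The first coordinate repeats the cycle [5, -2] with period 2; step 7 mod 2 = 1, giving -2.
The second coordinate changes by +6 each step, so at step 7 it is -4 + 7·(6) = 38.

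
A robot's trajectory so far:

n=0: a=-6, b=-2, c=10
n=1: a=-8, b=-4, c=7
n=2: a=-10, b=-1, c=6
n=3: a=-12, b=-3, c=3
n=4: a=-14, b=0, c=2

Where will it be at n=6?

Differencing gives (-2,-2,-3), (-2,+3,-1), (-2,-2,-3), (-2,+3,-1). This is the pattern (-2,-2,-3), (-2,+3,-1) repeated.
step 5: apply (-2,-2,-3) → a=-16, b=-2, c=-1
step 6: apply (-2,+3,-1) → a=-18, b=1, c=-2

a=-18, b=1, c=-2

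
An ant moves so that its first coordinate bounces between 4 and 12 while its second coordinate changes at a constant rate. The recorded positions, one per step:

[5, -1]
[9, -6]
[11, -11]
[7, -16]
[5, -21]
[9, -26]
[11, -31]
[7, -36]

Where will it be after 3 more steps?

The first coordinate travels 4 per step and bounces off the walls at 4 and 12.
  step 8: 7 → 5
  step 9: 5 → 9
  step 10: 9 → 11
The second coordinate changes by -5 each step: at step 10 it is -51.

[11, -51]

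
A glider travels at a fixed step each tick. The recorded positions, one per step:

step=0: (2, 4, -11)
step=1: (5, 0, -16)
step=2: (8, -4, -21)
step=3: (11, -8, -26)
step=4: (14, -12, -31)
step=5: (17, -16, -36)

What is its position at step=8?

(26, -28, -51)

Each step adds (+3, -4, -5) to the position.
step 6: (17, -16, -36) + (+3, -4, -5) → (20, -20, -41)
step 7: (20, -20, -41) + (+3, -4, -5) → (23, -24, -46)
step 8: (23, -24, -46) + (+3, -4, -5) → (26, -28, -51)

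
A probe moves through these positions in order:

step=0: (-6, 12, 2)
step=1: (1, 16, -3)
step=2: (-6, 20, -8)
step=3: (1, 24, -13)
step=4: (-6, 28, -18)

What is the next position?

First: cycles through -6, 1 every 2 steps. Step 5 lands at position 1 of the cycle → 1.
Second: linear, +4 per step → 32 at step 5.
Third: linear, -5 per step → -23 at step 5.

(1, 32, -23)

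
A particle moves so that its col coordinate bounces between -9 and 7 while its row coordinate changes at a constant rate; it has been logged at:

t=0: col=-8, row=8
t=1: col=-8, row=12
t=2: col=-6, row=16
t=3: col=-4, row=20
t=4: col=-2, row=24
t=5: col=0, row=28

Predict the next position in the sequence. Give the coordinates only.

col=2, row=32

The col coordinate reflects between -9 and 7, moving 2 per step.
  step 6: 0 → 2
The row coordinate changes by +4 each step: at step 6 it is 32.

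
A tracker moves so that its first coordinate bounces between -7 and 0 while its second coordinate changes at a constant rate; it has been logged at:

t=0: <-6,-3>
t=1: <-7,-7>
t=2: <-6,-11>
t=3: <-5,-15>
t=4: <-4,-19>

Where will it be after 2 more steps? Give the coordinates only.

<-2,-27>

The first coordinate reflects between -7 and 0, moving 1 per step.
  step 5: -4 → -3
  step 6: -3 → -2
The second coordinate changes by -4 each step: at step 6 it is -27.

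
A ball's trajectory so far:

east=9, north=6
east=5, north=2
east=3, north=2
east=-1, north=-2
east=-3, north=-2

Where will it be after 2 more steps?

Step-to-step displacements: (-4,-4), (-2,+0), (-4,-4), (-2,+0) — a repeating cycle of length 2.
step 5: apply (-4,-4) → east=-7, north=-6
step 6: apply (-2,+0) → east=-9, north=-6

east=-9, north=-6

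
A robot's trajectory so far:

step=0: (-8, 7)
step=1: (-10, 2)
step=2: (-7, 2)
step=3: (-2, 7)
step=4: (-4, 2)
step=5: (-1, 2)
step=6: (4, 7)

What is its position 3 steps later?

(10, 7)

Step-to-step displacements: (-2, -5), (+3, +0), (+5, +5), (-2, -5), (+3, +0), (+5, +5) — a repeating cycle of length 3.
step 7: apply (-2, -5) → (2, 2)
step 8: apply (+3, +0) → (5, 2)
step 9: apply (+5, +5) → (10, 7)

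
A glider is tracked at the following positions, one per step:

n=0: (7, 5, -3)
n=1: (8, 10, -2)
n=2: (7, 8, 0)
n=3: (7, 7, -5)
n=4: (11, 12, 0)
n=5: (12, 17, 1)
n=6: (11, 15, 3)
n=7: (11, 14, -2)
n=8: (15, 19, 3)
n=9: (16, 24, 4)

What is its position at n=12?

(19, 26, 6)

Step-to-step displacements: (+1, +5, +1), (-1, -2, +2), (+0, -1, -5), (+4, +5, +5), (+1, +5, +1), (-1, -2, +2), (+0, -1, -5), (+4, +5, +5), (+1, +5, +1) — a repeating cycle of length 4.
step 10: apply (-1, -2, +2) → (15, 22, 6)
step 11: apply (+0, -1, -5) → (15, 21, 1)
step 12: apply (+4, +5, +5) → (19, 26, 6)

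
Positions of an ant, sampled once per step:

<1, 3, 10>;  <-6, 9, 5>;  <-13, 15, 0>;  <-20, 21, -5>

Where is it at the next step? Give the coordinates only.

<-27, 27, -10>

The position changes by <-7, +6, -5> every step.
step 4: <-20, 21, -5> + <-7, +6, -5> → <-27, 27, -10>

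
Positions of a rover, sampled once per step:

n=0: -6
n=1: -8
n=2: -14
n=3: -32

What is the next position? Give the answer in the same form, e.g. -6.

The jumps are -2, -6, -18 — a geometric progression with ratio 3.
step 4: -32 − 54 → -86

-86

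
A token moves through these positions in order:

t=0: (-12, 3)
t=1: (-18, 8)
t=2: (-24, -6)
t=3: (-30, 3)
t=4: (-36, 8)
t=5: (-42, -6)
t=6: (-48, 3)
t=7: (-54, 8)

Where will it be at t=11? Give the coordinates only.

First: linear, -6 per step → -78 at step 11.
Second: cycles through 3, 8, -6 every 3 steps. Step 11 lands at position 2 of the cycle → -6.

(-78, -6)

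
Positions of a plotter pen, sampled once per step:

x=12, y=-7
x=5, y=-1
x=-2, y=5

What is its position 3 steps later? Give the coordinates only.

x=-23, y=23

Each step adds (-7, +6) to the position.
step 3: x=-2, y=5 + (-7, +6) → x=-9, y=11
step 4: x=-9, y=11 + (-7, +6) → x=-16, y=17
step 5: x=-16, y=17 + (-7, +6) → x=-23, y=23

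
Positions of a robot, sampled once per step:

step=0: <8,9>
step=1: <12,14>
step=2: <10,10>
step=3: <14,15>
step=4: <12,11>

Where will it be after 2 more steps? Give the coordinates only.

<14,12>

The moves between consecutive positions are <+4,+5>, <-2,-4>, <+4,+5>, <-2,-4>; they repeat the 2-cycle [<+4,+5>, <-2,-4>].
step 5: apply <+4,+5> → <16,16>
step 6: apply <-2,-4> → <14,12>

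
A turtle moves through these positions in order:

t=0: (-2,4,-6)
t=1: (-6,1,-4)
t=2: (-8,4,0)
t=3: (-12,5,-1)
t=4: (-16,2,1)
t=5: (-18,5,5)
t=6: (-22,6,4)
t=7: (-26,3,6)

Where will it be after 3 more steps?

Step-to-step displacements: (-4,-3,+2), (-2,+3,+4), (-4,+1,-1), (-4,-3,+2), (-2,+3,+4), (-4,+1,-1), (-4,-3,+2) — a repeating cycle of length 3.
step 8: apply (-2,+3,+4) → (-28,6,10)
step 9: apply (-4,+1,-1) → (-32,7,9)
step 10: apply (-4,-3,+2) → (-36,4,11)

(-36,4,11)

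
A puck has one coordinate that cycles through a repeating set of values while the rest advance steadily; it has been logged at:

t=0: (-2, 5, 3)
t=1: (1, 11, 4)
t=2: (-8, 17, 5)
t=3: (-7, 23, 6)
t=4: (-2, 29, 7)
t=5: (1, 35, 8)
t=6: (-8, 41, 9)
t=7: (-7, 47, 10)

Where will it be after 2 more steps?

First: cycles through -2, 1, -8, -7 every 4 steps. Step 9 lands at position 1 of the cycle → 1.
Second: linear, +6 per step → 59 at step 9.
Third: linear, +1 per step → 12 at step 9.

(1, 59, 12)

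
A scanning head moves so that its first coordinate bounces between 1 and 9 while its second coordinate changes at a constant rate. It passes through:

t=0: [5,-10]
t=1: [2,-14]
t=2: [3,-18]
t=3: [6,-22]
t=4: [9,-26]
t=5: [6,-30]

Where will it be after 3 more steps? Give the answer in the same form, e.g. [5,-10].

[5,-42]

The first coordinate reflects between 1 and 9, moving 3 per step.
  step 6: 6 → 3
  step 7: 3 → 2
  step 8: 2 → 5
The second coordinate changes by -4 each step: at step 8 it is -42.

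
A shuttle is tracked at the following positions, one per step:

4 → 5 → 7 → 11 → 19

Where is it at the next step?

35

Step-to-step displacements: +1, +2, +4, +8; each is 2× the previous.
step 5: 19 + 16 → 35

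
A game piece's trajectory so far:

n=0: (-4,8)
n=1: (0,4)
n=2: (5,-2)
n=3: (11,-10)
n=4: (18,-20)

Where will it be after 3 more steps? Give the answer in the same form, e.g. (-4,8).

Successive displacements: (+4,-4), (+5,-6), (+6,-8), (+7,-10) — each changes by (+1,-2).
step 5: (18,-20) + (+8,-12) → (26,-32)
step 6: (26,-32) + (+9,-14) → (35,-46)
step 7: (35,-46) + (+10,-16) → (45,-62)

(45,-62)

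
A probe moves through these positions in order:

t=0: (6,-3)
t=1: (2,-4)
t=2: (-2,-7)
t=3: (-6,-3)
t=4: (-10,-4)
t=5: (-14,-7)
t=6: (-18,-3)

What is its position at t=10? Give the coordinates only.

First: linear, -4 per step → -34 at step 10.
Second: cycles through -3, -4, -7 every 3 steps. Step 10 lands at position 1 of the cycle → -4.

(-34,-4)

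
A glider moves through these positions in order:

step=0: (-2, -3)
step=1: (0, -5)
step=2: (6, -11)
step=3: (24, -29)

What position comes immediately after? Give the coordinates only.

(78, -83)

Step-to-step displacements: (+2, -2), (+6, -6), (+18, -18); each is 3× the previous.
step 4: (24, -29) + (+54, -54) → (78, -83)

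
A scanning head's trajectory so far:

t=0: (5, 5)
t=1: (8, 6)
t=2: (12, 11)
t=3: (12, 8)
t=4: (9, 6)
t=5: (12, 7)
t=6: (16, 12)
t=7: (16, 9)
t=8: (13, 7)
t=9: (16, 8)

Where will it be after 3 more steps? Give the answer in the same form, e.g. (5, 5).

The moves between consecutive positions are (+3, +1), (+4, +5), (+0, -3), (-3, -2), (+3, +1), (+4, +5), (+0, -3), (-3, -2), (+3, +1); they repeat the 4-cycle [(+3, +1), (+4, +5), (+0, -3), (-3, -2)].
step 10: apply (+4, +5) → (20, 13)
step 11: apply (+0, -3) → (20, 10)
step 12: apply (-3, -2) → (17, 8)

(17, 8)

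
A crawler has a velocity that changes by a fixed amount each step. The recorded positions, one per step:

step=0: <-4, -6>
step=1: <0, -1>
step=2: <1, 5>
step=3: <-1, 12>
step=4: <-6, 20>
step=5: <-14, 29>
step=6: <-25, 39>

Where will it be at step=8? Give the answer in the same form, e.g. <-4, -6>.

Successive displacements: <+4, +5>, <+1, +6>, <-2, +7>, <-5, +8>, <-8, +9>, <-11, +10> — each changes by <-3, +1>.
step 7: <-25, 39> + <-14, +11> → <-39, 50>
step 8: <-39, 50> + <-17, +12> → <-56, 62>

<-56, 62>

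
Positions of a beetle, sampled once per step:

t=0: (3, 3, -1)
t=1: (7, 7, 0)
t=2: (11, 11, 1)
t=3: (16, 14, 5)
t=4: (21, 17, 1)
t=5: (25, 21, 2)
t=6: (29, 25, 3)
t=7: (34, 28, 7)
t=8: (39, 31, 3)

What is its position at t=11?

(52, 42, 9)

The moves between consecutive positions are (+4, +4, +1), (+4, +4, +1), (+5, +3, +4), (+5, +3, -4), (+4, +4, +1), (+4, +4, +1), (+5, +3, +4), (+5, +3, -4); they repeat the 4-cycle [(+4, +4, +1), (+4, +4, +1), (+5, +3, +4), (+5, +3, -4)].
step 9: apply (+4, +4, +1) → (43, 35, 4)
step 10: apply (+4, +4, +1) → (47, 39, 5)
step 11: apply (+5, +3, +4) → (52, 42, 9)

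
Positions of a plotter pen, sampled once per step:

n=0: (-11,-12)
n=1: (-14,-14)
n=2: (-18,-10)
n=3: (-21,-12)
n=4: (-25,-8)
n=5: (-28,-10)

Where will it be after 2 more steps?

The moves between consecutive positions are (-3,-2), (-4,+4), (-3,-2), (-4,+4), (-3,-2); they repeat the 2-cycle [(-3,-2), (-4,+4)].
step 6: apply (-4,+4) → (-32,-6)
step 7: apply (-3,-2) → (-35,-8)

(-35,-8)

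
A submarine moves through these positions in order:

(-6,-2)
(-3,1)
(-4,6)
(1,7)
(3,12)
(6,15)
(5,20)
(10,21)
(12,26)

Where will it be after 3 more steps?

(19,35)

Differencing gives (+3,+3), (-1,+5), (+5,+1), (+2,+5), (+3,+3), (-1,+5), (+5,+1), (+2,+5). This is the pattern (+3,+3), (-1,+5), (+5,+1), (+2,+5) repeated.
step 9: apply (+3,+3) → (15,29)
step 10: apply (-1,+5) → (14,34)
step 11: apply (+5,+1) → (19,35)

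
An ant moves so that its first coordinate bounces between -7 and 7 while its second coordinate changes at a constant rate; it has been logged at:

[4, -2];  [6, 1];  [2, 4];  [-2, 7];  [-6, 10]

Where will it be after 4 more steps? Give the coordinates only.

The first coordinate travels 4 per step and bounces off the walls at -7 and 7.
  step 5: -6 → -4
  step 6: -4 → 0
  step 7: 0 → 4
  step 8: 4 → 6
The second coordinate changes by +3 each step: at step 8 it is 22.

[6, 22]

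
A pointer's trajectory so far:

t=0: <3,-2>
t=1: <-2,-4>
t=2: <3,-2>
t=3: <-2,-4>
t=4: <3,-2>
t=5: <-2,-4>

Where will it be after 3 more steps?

Differencing gives <-5,-2>, <+5,+2>, <-5,-2>, <+5,+2>, <-5,-2>. This is the pattern <-5,-2>, <+5,+2> repeated.
step 6: apply <+5,+2> → <3,-2>
step 7: apply <-5,-2> → <-2,-4>
step 8: apply <+5,+2> → <3,-2>

<3,-2>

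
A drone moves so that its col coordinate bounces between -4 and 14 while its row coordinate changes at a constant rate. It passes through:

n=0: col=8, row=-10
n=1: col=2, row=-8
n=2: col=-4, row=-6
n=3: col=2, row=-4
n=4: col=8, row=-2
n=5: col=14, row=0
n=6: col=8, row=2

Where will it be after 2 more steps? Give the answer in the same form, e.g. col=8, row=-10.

The col coordinate reflects between -4 and 14, moving 6 per step.
  step 7: 8 → 2
  step 8: 2 → -4
The row coordinate changes by +2 each step: at step 8 it is 6.

col=-4, row=6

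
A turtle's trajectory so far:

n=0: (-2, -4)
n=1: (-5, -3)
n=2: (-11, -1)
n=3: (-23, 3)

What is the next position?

(-47, 11)

Consecutive displacements (-3, +1), (-6, +2), (-12, +4) scale by a factor of 2 each step.
step 4: (-23, 3) + (-24, +8) → (-47, 11)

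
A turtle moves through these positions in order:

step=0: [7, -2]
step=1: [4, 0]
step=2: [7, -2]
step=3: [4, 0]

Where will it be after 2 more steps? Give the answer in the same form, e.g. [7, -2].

[4, 0]

The jumps are [-3, +2], [+3, -2], [-3, +2] — a geometric progression with ratio -1.
step 4: [4, 0] + [+3, -2] → [7, -2]
step 5: [7, -2] + [-3, +2] → [4, 0]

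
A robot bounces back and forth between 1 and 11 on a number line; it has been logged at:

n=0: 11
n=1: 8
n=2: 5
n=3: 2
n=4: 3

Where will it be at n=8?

7

The value reflects between 1 and 11, moving 3 per step.
  step 5: 3 → 6
  step 6: 6 → 9
  step 7: 9 → 10
  step 8: 10 → 7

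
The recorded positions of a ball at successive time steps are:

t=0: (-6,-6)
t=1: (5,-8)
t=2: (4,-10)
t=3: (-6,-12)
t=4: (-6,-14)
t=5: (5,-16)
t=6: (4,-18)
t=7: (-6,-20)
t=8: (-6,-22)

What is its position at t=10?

First: cycles through -6, 5, 4, -6 every 4 steps. Step 10 lands at position 2 of the cycle → 4.
Second: linear, -2 per step → -26 at step 10.

(4,-26)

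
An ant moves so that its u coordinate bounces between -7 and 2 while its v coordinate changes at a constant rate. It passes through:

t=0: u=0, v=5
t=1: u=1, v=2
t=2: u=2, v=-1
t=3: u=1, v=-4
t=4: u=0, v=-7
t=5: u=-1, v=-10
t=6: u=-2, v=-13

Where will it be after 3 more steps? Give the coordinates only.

u=-5, v=-22

The u coordinate travels 1 per step and bounces off the walls at -7 and 2.
  step 7: -2 → -3
  step 8: -3 → -4
  step 9: -4 → -5
The v coordinate changes by -3 each step: at step 9 it is -22.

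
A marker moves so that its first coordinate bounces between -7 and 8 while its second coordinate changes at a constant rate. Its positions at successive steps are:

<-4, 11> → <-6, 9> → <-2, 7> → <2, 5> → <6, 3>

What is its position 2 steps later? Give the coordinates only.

<2, -1>

The first coordinate reflects between -7 and 8, moving 4 per step.
  step 5: 6 → 6
  step 6: 6 → 2
The second coordinate changes by -2 each step: at step 6 it is -1.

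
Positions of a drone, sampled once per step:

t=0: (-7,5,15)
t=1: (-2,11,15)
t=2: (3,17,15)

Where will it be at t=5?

Constant displacement of (+5,+6,+0) per step.
step 3: (3,17,15) + (+5,+6,+0) → (8,23,15)
step 4: (8,23,15) + (+5,+6,+0) → (13,29,15)
step 5: (13,29,15) + (+5,+6,+0) → (18,35,15)

(18,35,15)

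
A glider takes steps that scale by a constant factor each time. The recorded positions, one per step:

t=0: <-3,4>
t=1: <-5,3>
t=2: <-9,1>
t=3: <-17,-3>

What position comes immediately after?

Consecutive displacements <-2,-1>, <-4,-2>, <-8,-4> scale by a factor of 2 each step.
step 4: <-17,-3> + <-16,-8> → <-33,-11>

<-33,-11>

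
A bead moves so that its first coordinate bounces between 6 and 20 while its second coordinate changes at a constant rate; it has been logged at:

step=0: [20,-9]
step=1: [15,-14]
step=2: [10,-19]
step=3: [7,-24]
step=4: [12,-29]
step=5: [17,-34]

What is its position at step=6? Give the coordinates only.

The first coordinate reflects between 6 and 20, moving 5 per step.
  step 6: 17 → 18
The second coordinate changes by -5 each step: at step 6 it is -39.

[18,-39]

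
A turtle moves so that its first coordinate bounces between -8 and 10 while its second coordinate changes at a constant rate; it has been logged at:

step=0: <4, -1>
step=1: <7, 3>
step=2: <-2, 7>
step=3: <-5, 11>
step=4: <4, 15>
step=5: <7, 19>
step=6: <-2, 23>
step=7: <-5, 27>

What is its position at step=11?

The first coordinate travels 9 per step and bounces off the walls at -8 and 10.
  step 8: -5 → 4
  step 9: 4 → 7
  step 10: 7 → -2
  step 11: -2 → -5
The second coordinate changes by +4 each step: at step 11 it is 43.

<-5, 43>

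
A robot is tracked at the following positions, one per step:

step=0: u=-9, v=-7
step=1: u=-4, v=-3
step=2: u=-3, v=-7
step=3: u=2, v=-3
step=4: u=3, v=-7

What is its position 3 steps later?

Step-to-step displacements: (+5,+4), (+1,-4), (+5,+4), (+1,-4) — a repeating cycle of length 2.
step 5: apply (+5,+4) → u=8, v=-3
step 6: apply (+1,-4) → u=9, v=-7
step 7: apply (+5,+4) → u=14, v=-3

u=14, v=-3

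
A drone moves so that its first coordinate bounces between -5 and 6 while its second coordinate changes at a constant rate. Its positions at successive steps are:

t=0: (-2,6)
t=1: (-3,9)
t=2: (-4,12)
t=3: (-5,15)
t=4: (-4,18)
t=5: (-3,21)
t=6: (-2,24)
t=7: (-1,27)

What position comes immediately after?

(0,30)

The first coordinate reflects between -5 and 6, moving 1 per step.
  step 8: -1 → 0
The second coordinate changes by +3 each step: at step 8 it is 30.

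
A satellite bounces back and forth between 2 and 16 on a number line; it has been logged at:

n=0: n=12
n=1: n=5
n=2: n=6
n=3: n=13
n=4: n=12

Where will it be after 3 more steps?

n=13

The value reflects between 2 and 16, moving 7 per step.
  step 5: 12 → 5
  step 6: 5 → 6
  step 7: 6 → 13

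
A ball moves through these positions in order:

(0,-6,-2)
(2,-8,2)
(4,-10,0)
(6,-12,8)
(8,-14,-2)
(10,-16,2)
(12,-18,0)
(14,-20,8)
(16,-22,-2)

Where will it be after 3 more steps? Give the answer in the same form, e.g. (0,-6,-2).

The first coordinate changes by +2 each step, so at step 11 it is 0 + 11·(2) = 22.
The second coordinate changes by -2 each step, so at step 11 it is -6 + 11·(-2) = -28.
The third coordinate repeats the cycle [-2, 2, 0, 8] with period 4; step 11 mod 4 = 3, giving 8.

(22,-28,8)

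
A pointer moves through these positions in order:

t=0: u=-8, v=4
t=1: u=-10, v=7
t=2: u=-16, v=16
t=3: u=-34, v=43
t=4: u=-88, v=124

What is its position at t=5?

Consecutive displacements (-2,+3), (-6,+9), (-18,+27), (-54,+81) scale by a factor of 3 each step.
step 5: u=-88, v=124 + (-162,+243) → u=-250, v=367

u=-250, v=367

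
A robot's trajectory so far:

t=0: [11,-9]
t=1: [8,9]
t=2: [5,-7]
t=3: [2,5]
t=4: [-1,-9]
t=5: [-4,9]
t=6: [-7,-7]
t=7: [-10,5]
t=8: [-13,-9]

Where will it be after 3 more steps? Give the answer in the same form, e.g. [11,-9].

[-22,5]

First: linear, -3 per step → -22 at step 11.
Second: cycles through -9, 9, -7, 5 every 4 steps. Step 11 lands at position 3 of the cycle → 5.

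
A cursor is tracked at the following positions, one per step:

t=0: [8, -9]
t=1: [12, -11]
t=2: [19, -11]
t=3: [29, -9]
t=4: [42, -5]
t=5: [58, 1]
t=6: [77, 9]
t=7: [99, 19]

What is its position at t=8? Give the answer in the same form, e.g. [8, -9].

[124, 31]

First differences are [+4, -2], [+7, +0], [+10, +2], [+13, +4], [+16, +6], [+19, +8], [+22, +10]; their common second difference is [+3, +2] (constant acceleration).
step 8: [99, 19] + [+25, +12] → [124, 31]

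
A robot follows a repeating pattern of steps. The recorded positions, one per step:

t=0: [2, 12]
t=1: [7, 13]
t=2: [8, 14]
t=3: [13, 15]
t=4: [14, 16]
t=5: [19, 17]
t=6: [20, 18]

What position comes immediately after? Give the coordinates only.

[25, 19]

Differencing gives [+5, +1], [+1, +1], [+5, +1], [+1, +1], [+5, +1], [+1, +1]. This is the pattern [+5, +1], [+1, +1] repeated.
step 7: apply [+5, +1] → [25, 19]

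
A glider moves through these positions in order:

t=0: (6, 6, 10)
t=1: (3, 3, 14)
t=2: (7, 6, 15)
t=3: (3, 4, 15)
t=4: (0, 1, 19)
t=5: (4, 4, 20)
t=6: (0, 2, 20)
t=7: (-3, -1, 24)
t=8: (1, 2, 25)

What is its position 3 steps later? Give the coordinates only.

(-2, 0, 30)

The moves between consecutive positions are (-3, -3, +4), (+4, +3, +1), (-4, -2, +0), (-3, -3, +4), (+4, +3, +1), (-4, -2, +0), (-3, -3, +4), (+4, +3, +1); they repeat the 3-cycle [(-3, -3, +4), (+4, +3, +1), (-4, -2, +0)].
step 9: apply (-4, -2, +0) → (-3, 0, 25)
step 10: apply (-3, -3, +4) → (-6, -3, 29)
step 11: apply (+4, +3, +1) → (-2, 0, 30)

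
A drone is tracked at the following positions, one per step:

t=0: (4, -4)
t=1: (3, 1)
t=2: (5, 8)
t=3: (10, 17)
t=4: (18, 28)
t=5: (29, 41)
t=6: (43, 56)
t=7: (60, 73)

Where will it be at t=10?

Taking differences between consecutive positions: (-1, +5), (+2, +7), (+5, +9), (+8, +11), (+11, +13), (+14, +15), (+17, +17). These grow by (+3, +2) each step.
step 8: (60, 73) + (+20, +19) → (80, 92)
step 9: (80, 92) + (+23, +21) → (103, 113)
step 10: (103, 113) + (+26, +23) → (129, 136)

(129, 136)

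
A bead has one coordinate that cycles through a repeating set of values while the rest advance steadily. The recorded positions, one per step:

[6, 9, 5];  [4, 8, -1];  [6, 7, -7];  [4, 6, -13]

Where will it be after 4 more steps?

[4, 2, -37]

First: cycles through 6, 4 every 2 steps. Step 7 lands at position 1 of the cycle → 4.
Second: linear, -1 per step → 2 at step 7.
Third: linear, -6 per step → -37 at step 7.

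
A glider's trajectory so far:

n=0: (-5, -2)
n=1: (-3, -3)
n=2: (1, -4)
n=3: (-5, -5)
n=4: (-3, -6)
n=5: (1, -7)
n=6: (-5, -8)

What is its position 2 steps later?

(1, -10)

First: cycles through -5, -3, 1 every 3 steps. Step 8 lands at position 2 of the cycle → 1.
Second: linear, -1 per step → -10 at step 8.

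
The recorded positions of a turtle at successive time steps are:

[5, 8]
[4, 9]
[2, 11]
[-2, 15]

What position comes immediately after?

Step-to-step displacements: [-1, +1], [-2, +2], [-4, +4]; each is 2× the previous.
step 4: [-2, 15] + [-8, +8] → [-10, 23]

[-10, 23]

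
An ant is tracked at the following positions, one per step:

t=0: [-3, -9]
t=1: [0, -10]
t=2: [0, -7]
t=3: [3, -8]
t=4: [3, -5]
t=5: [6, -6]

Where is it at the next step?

The moves between consecutive positions are [+3, -1], [+0, +3], [+3, -1], [+0, +3], [+3, -1]; they repeat the 2-cycle [[+3, -1], [+0, +3]].
step 6: apply [+0, +3] → [6, -3]

[6, -3]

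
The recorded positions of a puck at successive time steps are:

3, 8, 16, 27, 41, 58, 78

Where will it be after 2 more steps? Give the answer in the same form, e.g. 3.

Successive displacements: +5, +8, +11, +14, +17, +20 — each changes by +3.
step 7: 78 + 23 → 101
step 8: 101 + 26 → 127

127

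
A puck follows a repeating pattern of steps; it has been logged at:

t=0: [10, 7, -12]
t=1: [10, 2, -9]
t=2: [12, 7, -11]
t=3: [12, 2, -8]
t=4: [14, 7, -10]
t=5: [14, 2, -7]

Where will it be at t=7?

The moves between consecutive positions are [+0, -5, +3], [+2, +5, -2], [+0, -5, +3], [+2, +5, -2], [+0, -5, +3]; they repeat the 2-cycle [[+0, -5, +3], [+2, +5, -2]].
step 6: apply [+2, +5, -2] → [16, 7, -9]
step 7: apply [+0, -5, +3] → [16, 2, -6]

[16, 2, -6]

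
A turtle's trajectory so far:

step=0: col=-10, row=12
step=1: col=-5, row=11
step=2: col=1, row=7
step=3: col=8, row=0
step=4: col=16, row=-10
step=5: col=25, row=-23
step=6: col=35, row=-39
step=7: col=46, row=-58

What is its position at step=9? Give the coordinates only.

First differences are (+5,-1), (+6,-4), (+7,-7), (+8,-10), (+9,-13), (+10,-16), (+11,-19); their common second difference is (+1,-3) (constant acceleration).
step 8: col=46, row=-58 + (+12,-22) → col=58, row=-80
step 9: col=58, row=-80 + (+13,-25) → col=71, row=-105

col=71, row=-105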